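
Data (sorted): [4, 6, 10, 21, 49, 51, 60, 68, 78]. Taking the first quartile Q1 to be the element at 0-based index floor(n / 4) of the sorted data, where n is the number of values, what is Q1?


The list has n = 9 elements.
Q1 index = floor(9 / 4) = floor(2.25) = 2
Counting from index 0 in the sorted data, the element at index 2 is 10.
Final answer: 10


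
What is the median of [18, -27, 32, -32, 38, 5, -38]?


First, sort the list: [-38, -32, -27, 5, 18, 32, 38]
The list has 7 elements (odd count).
The middle index is 3 (0-based), and the element there is 5.
Final answer: 5


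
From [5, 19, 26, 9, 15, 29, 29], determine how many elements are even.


Check each element:
  5 is odd
  19 is odd
  26 is even
  9 is odd
  15 is odd
  29 is odd
  29 is odd
Evens: [26]
Count of evens = 1
Final answer: 1


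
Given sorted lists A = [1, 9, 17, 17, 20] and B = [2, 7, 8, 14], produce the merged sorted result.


List A: [1, 9, 17, 17, 20]
List B: [2, 7, 8, 14]
Repeatedly compare the front elements and take the smaller:
  1 vs 2 -> take 1
  9 vs 2 -> take 2
  9 vs 7 -> take 7
  9 vs 8 -> take 8
  9 vs 14 -> take 9
  17 vs 14 -> take 14
  B is exhausted; append the rest of A: [17, 17, 20]
Final answer: [1, 2, 7, 8, 9, 14, 17, 17, 20]


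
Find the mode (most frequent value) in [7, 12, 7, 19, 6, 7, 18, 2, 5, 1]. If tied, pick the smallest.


Count the frequency of each value:
  1 appears 1 time(s)
  2 appears 1 time(s)
  5 appears 1 time(s)
  6 appears 1 time(s)
  7 appears 3 time(s)
  12 appears 1 time(s)
  18 appears 1 time(s)
  19 appears 1 time(s)
Maximum frequency is 3.
Only 7 reaches that frequency, so it is the mode.
Final answer: 7


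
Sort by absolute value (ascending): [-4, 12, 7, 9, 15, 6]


Compute absolute values:
  |-4| = 4
  |12| = 12
  |7| = 7
  |9| = 9
  |15| = 15
  |6| = 6
Absolute values in increasing order: 4 < 6 < 7 < 9 < 12 < 15
Listing the original numbers in that order gives the answer.
Final answer: [-4, 6, 7, 9, 12, 15]


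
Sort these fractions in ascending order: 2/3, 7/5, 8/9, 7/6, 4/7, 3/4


Convert to decimal for comparison:
  2/3 = 0.6667
  7/5 = 1.4
  8/9 = 0.8889
  7/6 = 1.1667
  4/7 = 0.5714
  3/4 = 0.75
Decimals in increasing order: 0.5714 < 0.6667 < 0.75 < 0.8889 < 1.1667 < 1.4
Writing each back as its fraction gives the sorted order.
Final answer: 4/7, 2/3, 3/4, 8/9, 7/6, 7/5


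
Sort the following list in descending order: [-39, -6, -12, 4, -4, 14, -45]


Original list: [-39, -6, -12, 4, -4, 14, -45]
Repeatedly take the largest remaining element:
  Remaining [-39, -6, -12, 4, -4, 14, -45] -> largest is 14
  Remaining [-39, -6, -12, 4, -4, -45] -> largest is 4
  Remaining [-39, -6, -12, -4, -45] -> largest is -4
  Remaining [-39, -6, -12, -45] -> largest is -6
  Remaining [-39, -12, -45] -> largest is -12
  Remaining [-39, -45] -> largest is -39
  Remaining [-45] -> largest is -45
Collecting the picks in order gives the descending list.
Final answer: [14, 4, -4, -6, -12, -39, -45]


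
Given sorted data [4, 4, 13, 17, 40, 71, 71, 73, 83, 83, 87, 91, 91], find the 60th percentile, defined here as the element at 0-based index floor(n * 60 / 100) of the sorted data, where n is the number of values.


The dataset has n = 13 elements.
Index = floor(13 * 60 / 100) = floor(780 / 100) = floor(7.8) = 7
Counting from index 0 in the sorted data, the element at index 7 is 73.
Final answer: 73


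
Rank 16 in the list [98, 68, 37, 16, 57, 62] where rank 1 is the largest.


Sort descending: [98, 68, 62, 57, 37, 16]
Find 16 in the sorted list.
16 is at position 6.
Final answer: 6


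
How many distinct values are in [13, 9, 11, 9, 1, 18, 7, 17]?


List all unique values:
Distinct values: [1, 7, 9, 11, 13, 17, 18]
Count = 7
Final answer: 7


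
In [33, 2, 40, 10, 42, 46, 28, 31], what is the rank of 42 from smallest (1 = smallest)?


Sort ascending: [2, 10, 28, 31, 33, 40, 42, 46]
Find 42 in the sorted list.
42 is at position 7 (1-indexed).
Final answer: 7


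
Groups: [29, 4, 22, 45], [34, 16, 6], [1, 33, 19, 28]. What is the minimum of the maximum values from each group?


Find max of each group:
  Group 1: [29, 4, 22, 45] -> max = 45
  Group 2: [34, 16, 6] -> max = 34
  Group 3: [1, 33, 19, 28] -> max = 33
Maxes: [45, 34, 33]
Minimum of maxes = 33
Final answer: 33


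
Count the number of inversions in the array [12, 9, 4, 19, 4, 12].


For each element, count the later elements that are smaller than it:
  12 (index 0): smaller elements after it = [9, 4, 4] -> 3
  9 (index 1): smaller elements after it = [4, 4] -> 2
  4 (index 2): smaller elements after it = [] -> 0
  19 (index 3): smaller elements after it = [4, 12] -> 2
  4 (index 4): smaller elements after it = [] -> 0
Total inversions = 3 + 2 + 0 + 2 + 0 = 7
Final answer: 7


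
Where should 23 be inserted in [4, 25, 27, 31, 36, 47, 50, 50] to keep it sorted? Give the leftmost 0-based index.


List is sorted: [4, 25, 27, 31, 36, 47, 50, 50]
We need the leftmost position where 23 can be inserted, i.e. the first index whose element is >= 23 (or the end of the list if none is).
Binary search with low=0, high=8 (0-based indices):
  low=0, high=8, mid=4: a[4]=36 >= 23, so high = 4
  low=0, high=4, mid=2: a[2]=27 >= 23, so high = 2
  low=0, high=2, mid=1: a[1]=25 >= 23, so high = 1
  low=0, high=1, mid=0: a[0]=4 < 23, so low = 1
Now low = high = 1, so the insertion index is 1.
Final answer: 1


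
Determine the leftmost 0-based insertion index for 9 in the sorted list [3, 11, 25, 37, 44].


List is sorted: [3, 11, 25, 37, 44]
We need the leftmost position where 9 can be inserted, i.e. the first index whose element is >= 9 (or the end of the list if none is).
Binary search with low=0, high=5 (0-based indices):
  low=0, high=5, mid=2: a[2]=25 >= 9, so high = 2
  low=0, high=2, mid=1: a[1]=11 >= 9, so high = 1
  low=0, high=1, mid=0: a[0]=3 < 9, so low = 1
Now low = high = 1, so the insertion index is 1.
Final answer: 1


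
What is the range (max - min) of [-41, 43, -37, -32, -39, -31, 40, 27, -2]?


Maximum value: 43
Minimum value: -41
Range = 43 - (-41) = 84
Final answer: 84


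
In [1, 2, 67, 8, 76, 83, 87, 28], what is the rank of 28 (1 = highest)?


Sort descending: [87, 83, 76, 67, 28, 8, 2, 1]
Find 28 in the sorted list.
28 is at position 5.
Final answer: 5


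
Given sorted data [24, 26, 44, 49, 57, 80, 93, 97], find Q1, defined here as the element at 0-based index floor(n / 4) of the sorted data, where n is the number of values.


The list has n = 8 elements.
Q1 index = floor(8 / 4) = floor(2) = 2
Counting from index 0 in the sorted data, the element at index 2 is 44.
Final answer: 44


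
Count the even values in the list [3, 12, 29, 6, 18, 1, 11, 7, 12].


Check each element:
  3 is odd
  12 is even
  29 is odd
  6 is even
  18 is even
  1 is odd
  11 is odd
  7 is odd
  12 is even
Evens: [12, 6, 18, 12]
Count of evens = 4
Final answer: 4


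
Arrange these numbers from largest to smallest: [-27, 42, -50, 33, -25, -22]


Original list: [-27, 42, -50, 33, -25, -22]
Repeatedly take the largest remaining element:
  Remaining [-27, 42, -50, 33, -25, -22] -> largest is 42
  Remaining [-27, -50, 33, -25, -22] -> largest is 33
  Remaining [-27, -50, -25, -22] -> largest is -22
  Remaining [-27, -50, -25] -> largest is -25
  Remaining [-27, -50] -> largest is -27
  Remaining [-50] -> largest is -50
Collecting the picks in order gives the descending list.
Final answer: [42, 33, -22, -25, -27, -50]


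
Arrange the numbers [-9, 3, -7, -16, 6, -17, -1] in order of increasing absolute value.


Compute absolute values:
  |-9| = 9
  |3| = 3
  |-7| = 7
  |-16| = 16
  |6| = 6
  |-17| = 17
  |-1| = 1
Absolute values in increasing order: 1 < 3 < 6 < 7 < 9 < 16 < 17
Listing the original numbers in that order gives the answer.
Final answer: [-1, 3, 6, -7, -9, -16, -17]


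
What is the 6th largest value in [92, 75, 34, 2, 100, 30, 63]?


Sort descending: [100, 92, 75, 63, 34, 30, 2]
The 6th element (1-indexed) is at index 5.
Value = 30
Final answer: 30


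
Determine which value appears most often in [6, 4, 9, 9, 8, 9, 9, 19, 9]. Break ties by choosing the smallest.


Count the frequency of each value:
  4 appears 1 time(s)
  6 appears 1 time(s)
  8 appears 1 time(s)
  9 appears 5 time(s)
  19 appears 1 time(s)
Maximum frequency is 5.
Only 9 reaches that frequency, so it is the mode.
Final answer: 9


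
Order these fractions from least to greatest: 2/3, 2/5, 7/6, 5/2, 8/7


Convert to decimal for comparison:
  2/3 = 0.6667
  2/5 = 0.4
  7/6 = 1.1667
  5/2 = 2.5
  8/7 = 1.1429
Decimals in increasing order: 0.4 < 0.6667 < 1.1429 < 1.1667 < 2.5
Writing each back as its fraction gives the sorted order.
Final answer: 2/5, 2/3, 8/7, 7/6, 5/2


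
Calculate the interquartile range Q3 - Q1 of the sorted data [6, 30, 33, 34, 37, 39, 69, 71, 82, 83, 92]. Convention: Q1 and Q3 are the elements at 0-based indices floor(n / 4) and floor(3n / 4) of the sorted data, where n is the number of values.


The data has n = 11 elements.
Q1 index = floor(11 / 4) = floor(2.75) = 2; Q3 index = floor(3 * 11 / 4) = floor(8.25) = 8
Q1 = element at index 2 = 33
Q3 = element at index 8 = 82
IQR = 82 - 33 = 49
Final answer: 49


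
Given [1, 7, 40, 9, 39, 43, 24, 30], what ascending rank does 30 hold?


Sort ascending: [1, 7, 9, 24, 30, 39, 40, 43]
Find 30 in the sorted list.
30 is at position 5 (1-indexed).
Final answer: 5


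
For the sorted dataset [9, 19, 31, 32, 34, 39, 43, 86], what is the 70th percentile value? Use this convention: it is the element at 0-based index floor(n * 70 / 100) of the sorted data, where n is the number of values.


The dataset has n = 8 elements.
Index = floor(8 * 70 / 100) = floor(560 / 100) = floor(5.6) = 5
Counting from index 0 in the sorted data, the element at index 5 is 39.
Final answer: 39


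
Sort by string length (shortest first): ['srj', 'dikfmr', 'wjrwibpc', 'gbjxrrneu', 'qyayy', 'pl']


Compute lengths:
  'srj' has length 3
  'dikfmr' has length 6
  'wjrwibpc' has length 8
  'gbjxrrneu' has length 9
  'qyayy' has length 5
  'pl' has length 2
Lengths in increasing order: 2 < 3 < 5 < 6 < 8 < 9
Listing the words in that order gives the answer.
Final answer: ['pl', 'srj', 'qyayy', 'dikfmr', 'wjrwibpc', 'gbjxrrneu']


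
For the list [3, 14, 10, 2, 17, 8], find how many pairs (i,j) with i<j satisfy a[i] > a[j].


For each element, count the later elements that are smaller than it:
  3 (index 0): smaller elements after it = [2] -> 1
  14 (index 1): smaller elements after it = [10, 2, 8] -> 3
  10 (index 2): smaller elements after it = [2, 8] -> 2
  2 (index 3): smaller elements after it = [] -> 0
  17 (index 4): smaller elements after it = [8] -> 1
Total inversions = 1 + 3 + 2 + 0 + 1 = 7
Final answer: 7


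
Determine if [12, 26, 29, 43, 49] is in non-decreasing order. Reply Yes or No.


Check consecutive pairs:
  12 <= 26? True
  26 <= 29? True
  29 <= 43? True
  43 <= 49? True
Every consecutive pair is in order, so the list is non-decreasing.
Final answer: Yes


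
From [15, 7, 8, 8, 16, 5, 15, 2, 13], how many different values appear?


List all unique values:
Distinct values: [2, 5, 7, 8, 13, 15, 16]
Count = 7
Final answer: 7


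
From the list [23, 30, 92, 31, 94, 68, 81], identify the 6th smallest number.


Sort ascending: [23, 30, 31, 68, 81, 92, 94]
The 6th element (1-indexed) is at index 5.
Value = 92
Final answer: 92


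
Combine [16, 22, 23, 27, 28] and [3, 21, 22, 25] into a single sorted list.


List A: [16, 22, 23, 27, 28]
List B: [3, 21, 22, 25]
Repeatedly compare the front elements and take the smaller:
  16 vs 3 -> take 3
  16 vs 21 -> take 16
  22 vs 21 -> take 21
  22 vs 22 -> take 22
  23 vs 22 -> take 22
  23 vs 25 -> take 23
  27 vs 25 -> take 25
  B is exhausted; append the rest of A: [27, 28]
Final answer: [3, 16, 21, 22, 22, 23, 25, 27, 28]


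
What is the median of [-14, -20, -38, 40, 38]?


First, sort the list: [-38, -20, -14, 38, 40]
The list has 5 elements (odd count).
The middle index is 2 (0-based), and the element there is -14.
Final answer: -14


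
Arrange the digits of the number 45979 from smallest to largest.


The number 45979 has digits: 4, 5, 9, 7, 9
Sorted: 4, 5, 7, 9, 9
Joining the sorted digits gives the result.
Final answer: 45799


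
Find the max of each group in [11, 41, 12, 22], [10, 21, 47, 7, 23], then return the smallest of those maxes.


Find max of each group:
  Group 1: [11, 41, 12, 22] -> max = 41
  Group 2: [10, 21, 47, 7, 23] -> max = 47
Maxes: [41, 47]
Minimum of maxes = 41
Final answer: 41


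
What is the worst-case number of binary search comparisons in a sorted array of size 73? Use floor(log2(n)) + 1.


Binary search halves the search space each step.
Maximum comparisons = floor(log2(73)) + 1
log2(73) = 6.1898
floor(log2(73)) = 6, so 6 + 1 = 7
Final answer: 7


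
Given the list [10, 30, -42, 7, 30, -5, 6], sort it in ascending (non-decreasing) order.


Original list: [10, 30, -42, 7, 30, -5, 6]
Repeatedly take the smallest remaining element:
  Remaining [10, 30, -42, 7, 30, -5, 6] -> smallest is -42
  Remaining [10, 30, 7, 30, -5, 6] -> smallest is -5
  Remaining [10, 30, 7, 30, 6] -> smallest is 6
  Remaining [10, 30, 7, 30] -> smallest is 7
  Remaining [10, 30, 30] -> smallest is 10
  Remaining [30, 30] -> smallest is 30
  Remaining [30] -> smallest is 30
Collecting the picks in order gives the sorted list.
Final answer: [-42, -5, 6, 7, 10, 30, 30]


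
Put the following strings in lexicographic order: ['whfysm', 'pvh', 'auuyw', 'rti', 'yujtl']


Compare strings character by character (the first differing letter decides):
  'auuyw' < 'pvh' since 'a' < 'p' at position 1
  'pvh' < 'rti' since 'p' < 'r' at position 1
  'rti' < 'whfysm' since 'r' < 'w' at position 1
  'whfysm' < 'yujtl' since 'w' < 'y' at position 1
Chaining these comparisons gives the alphabetical order.
Final answer: ['auuyw', 'pvh', 'rti', 'whfysm', 'yujtl']


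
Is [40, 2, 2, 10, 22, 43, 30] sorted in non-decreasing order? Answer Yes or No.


Check consecutive pairs:
  40 <= 2? False
  2 <= 2? True
  2 <= 10? True
  10 <= 22? True
  22 <= 43? True
  43 <= 30? False
2 consecutive pair(s) are out of order, so the list is not sorted.
Final answer: No


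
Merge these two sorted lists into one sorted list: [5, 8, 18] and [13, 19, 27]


List A: [5, 8, 18]
List B: [13, 19, 27]
Repeatedly compare the front elements and take the smaller:
  5 vs 13 -> take 5
  8 vs 13 -> take 8
  18 vs 13 -> take 13
  18 vs 19 -> take 18
  A is exhausted; append the rest of B: [19, 27]
Final answer: [5, 8, 13, 18, 19, 27]


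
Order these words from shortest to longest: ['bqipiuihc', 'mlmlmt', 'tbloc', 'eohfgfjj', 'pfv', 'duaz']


Compute lengths:
  'bqipiuihc' has length 9
  'mlmlmt' has length 6
  'tbloc' has length 5
  'eohfgfjj' has length 8
  'pfv' has length 3
  'duaz' has length 4
Lengths in increasing order: 3 < 4 < 5 < 6 < 8 < 9
Listing the words in that order gives the answer.
Final answer: ['pfv', 'duaz', 'tbloc', 'mlmlmt', 'eohfgfjj', 'bqipiuihc']


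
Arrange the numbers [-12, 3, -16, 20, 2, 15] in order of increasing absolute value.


Compute absolute values:
  |-12| = 12
  |3| = 3
  |-16| = 16
  |20| = 20
  |2| = 2
  |15| = 15
Absolute values in increasing order: 2 < 3 < 12 < 15 < 16 < 20
Listing the original numbers in that order gives the answer.
Final answer: [2, 3, -12, 15, -16, 20]


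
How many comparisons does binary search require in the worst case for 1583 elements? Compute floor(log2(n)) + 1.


Binary search halves the search space each step.
Maximum comparisons = floor(log2(1583)) + 1
log2(1583) = 10.6284
floor(log2(1583)) = 10, so 10 + 1 = 11
Final answer: 11


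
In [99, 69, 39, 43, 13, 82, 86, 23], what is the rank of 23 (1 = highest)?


Sort descending: [99, 86, 82, 69, 43, 39, 23, 13]
Find 23 in the sorted list.
23 is at position 7.
Final answer: 7


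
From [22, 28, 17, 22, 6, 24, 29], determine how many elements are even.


Check each element:
  22 is even
  28 is even
  17 is odd
  22 is even
  6 is even
  24 is even
  29 is odd
Evens: [22, 28, 22, 6, 24]
Count of evens = 5
Final answer: 5


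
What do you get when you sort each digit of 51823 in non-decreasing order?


The number 51823 has digits: 5, 1, 8, 2, 3
Sorted: 1, 2, 3, 5, 8
Joining the sorted digits gives the result.
Final answer: 12358


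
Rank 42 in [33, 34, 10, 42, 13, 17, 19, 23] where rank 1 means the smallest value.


Sort ascending: [10, 13, 17, 19, 23, 33, 34, 42]
Find 42 in the sorted list.
42 is at position 8 (1-indexed).
Final answer: 8


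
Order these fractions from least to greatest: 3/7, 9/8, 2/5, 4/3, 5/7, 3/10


Convert to decimal for comparison:
  3/7 = 0.4286
  9/8 = 1.125
  2/5 = 0.4
  4/3 = 1.3333
  5/7 = 0.7143
  3/10 = 0.3
Decimals in increasing order: 0.3 < 0.4 < 0.4286 < 0.7143 < 1.125 < 1.3333
Writing each back as its fraction gives the sorted order.
Final answer: 3/10, 2/5, 3/7, 5/7, 9/8, 4/3


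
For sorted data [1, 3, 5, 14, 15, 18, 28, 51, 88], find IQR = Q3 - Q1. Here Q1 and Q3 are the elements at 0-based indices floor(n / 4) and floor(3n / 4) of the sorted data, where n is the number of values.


The data has n = 9 elements.
Q1 index = floor(9 / 4) = floor(2.25) = 2; Q3 index = floor(3 * 9 / 4) = floor(6.75) = 6
Q1 = element at index 2 = 5
Q3 = element at index 6 = 28
IQR = 28 - 5 = 23
Final answer: 23


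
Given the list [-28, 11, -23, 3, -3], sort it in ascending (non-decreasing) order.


Original list: [-28, 11, -23, 3, -3]
Repeatedly take the smallest remaining element:
  Remaining [-28, 11, -23, 3, -3] -> smallest is -28
  Remaining [11, -23, 3, -3] -> smallest is -23
  Remaining [11, 3, -3] -> smallest is -3
  Remaining [11, 3] -> smallest is 3
  Remaining [11] -> smallest is 11
Collecting the picks in order gives the sorted list.
Final answer: [-28, -23, -3, 3, 11]


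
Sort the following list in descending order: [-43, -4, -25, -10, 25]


Original list: [-43, -4, -25, -10, 25]
Repeatedly take the largest remaining element:
  Remaining [-43, -4, -25, -10, 25] -> largest is 25
  Remaining [-43, -4, -25, -10] -> largest is -4
  Remaining [-43, -25, -10] -> largest is -10
  Remaining [-43, -25] -> largest is -25
  Remaining [-43] -> largest is -43
Collecting the picks in order gives the descending list.
Final answer: [25, -4, -10, -25, -43]


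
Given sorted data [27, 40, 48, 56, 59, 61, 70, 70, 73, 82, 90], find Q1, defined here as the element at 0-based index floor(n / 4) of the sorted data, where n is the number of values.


The list has n = 11 elements.
Q1 index = floor(11 / 4) = floor(2.75) = 2
Counting from index 0 in the sorted data, the element at index 2 is 48.
Final answer: 48


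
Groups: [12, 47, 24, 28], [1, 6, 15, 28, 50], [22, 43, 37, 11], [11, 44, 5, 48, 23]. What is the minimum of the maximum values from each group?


Find max of each group:
  Group 1: [12, 47, 24, 28] -> max = 47
  Group 2: [1, 6, 15, 28, 50] -> max = 50
  Group 3: [22, 43, 37, 11] -> max = 43
  Group 4: [11, 44, 5, 48, 23] -> max = 48
Maxes: [47, 50, 43, 48]
Minimum of maxes = 43
Final answer: 43


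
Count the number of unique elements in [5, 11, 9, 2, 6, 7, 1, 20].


List all unique values:
Distinct values: [1, 2, 5, 6, 7, 9, 11, 20]
Count = 8
Final answer: 8


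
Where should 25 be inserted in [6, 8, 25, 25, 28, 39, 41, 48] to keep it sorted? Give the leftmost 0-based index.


List is sorted: [6, 8, 25, 25, 28, 39, 41, 48]
We need the leftmost position where 25 can be inserted, i.e. the first index whose element is >= 25 (or the end of the list if none is).
Binary search with low=0, high=8 (0-based indices):
  low=0, high=8, mid=4: a[4]=28 >= 25, so high = 4
  low=0, high=4, mid=2: a[2]=25 >= 25, so high = 2
  low=0, high=2, mid=1: a[1]=8 < 25, so low = 2
Now low = high = 2, so the insertion index is 2.
Final answer: 2


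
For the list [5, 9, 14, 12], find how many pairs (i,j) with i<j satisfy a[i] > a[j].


For each element, count the later elements that are smaller than it:
  5 (index 0): smaller elements after it = [] -> 0
  9 (index 1): smaller elements after it = [] -> 0
  14 (index 2): smaller elements after it = [12] -> 1
Total inversions = 0 + 0 + 1 = 1
Final answer: 1


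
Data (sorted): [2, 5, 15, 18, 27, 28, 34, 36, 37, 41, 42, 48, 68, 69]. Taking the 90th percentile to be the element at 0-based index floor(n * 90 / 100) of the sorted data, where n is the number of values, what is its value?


The dataset has n = 14 elements.
Index = floor(14 * 90 / 100) = floor(1260 / 100) = floor(12.6) = 12
Counting from index 0 in the sorted data, the element at index 12 is 68.
Final answer: 68


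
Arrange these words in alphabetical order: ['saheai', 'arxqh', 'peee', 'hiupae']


Compare strings character by character (the first differing letter decides):
  'arxqh' < 'hiupae' since 'a' < 'h' at position 1
  'hiupae' < 'peee' since 'h' < 'p' at position 1
  'peee' < 'saheai' since 'p' < 's' at position 1
Chaining these comparisons gives the alphabetical order.
Final answer: ['arxqh', 'hiupae', 'peee', 'saheai']


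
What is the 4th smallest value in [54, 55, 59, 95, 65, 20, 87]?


Sort ascending: [20, 54, 55, 59, 65, 87, 95]
The 4th element (1-indexed) is at index 3.
Value = 59
Final answer: 59


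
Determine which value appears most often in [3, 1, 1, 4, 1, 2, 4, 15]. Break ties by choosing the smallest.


Count the frequency of each value:
  1 appears 3 time(s)
  2 appears 1 time(s)
  3 appears 1 time(s)
  4 appears 2 time(s)
  15 appears 1 time(s)
Maximum frequency is 3.
Only 1 reaches that frequency, so it is the mode.
Final answer: 1


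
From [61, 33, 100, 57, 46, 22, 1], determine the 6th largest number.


Sort descending: [100, 61, 57, 46, 33, 22, 1]
The 6th element (1-indexed) is at index 5.
Value = 22
Final answer: 22


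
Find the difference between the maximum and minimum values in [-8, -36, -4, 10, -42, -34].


Maximum value: 10
Minimum value: -42
Range = 10 - (-42) = 52
Final answer: 52


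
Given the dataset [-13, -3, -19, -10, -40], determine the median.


First, sort the list: [-40, -19, -13, -10, -3]
The list has 5 elements (odd count).
The middle index is 2 (0-based), and the element there is -13.
Final answer: -13


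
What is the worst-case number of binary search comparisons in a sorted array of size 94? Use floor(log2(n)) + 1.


Binary search halves the search space each step.
Maximum comparisons = floor(log2(94)) + 1
log2(94) = 6.5546
floor(log2(94)) = 6, so 6 + 1 = 7
Final answer: 7


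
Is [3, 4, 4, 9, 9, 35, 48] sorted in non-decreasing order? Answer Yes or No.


Check consecutive pairs:
  3 <= 4? True
  4 <= 4? True
  4 <= 9? True
  9 <= 9? True
  9 <= 35? True
  35 <= 48? True
Every consecutive pair is in order, so the list is non-decreasing.
Final answer: Yes


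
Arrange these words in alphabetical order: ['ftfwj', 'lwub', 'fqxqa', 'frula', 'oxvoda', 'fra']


Compare strings character by character (the first differing letter decides):
  'fqxqa' < 'fra' since 'q' < 'r' at position 2
  'fra' < 'frula' since 'a' < 'u' at position 3
  'frula' < 'ftfwj' since 'r' < 't' at position 2
  'ftfwj' < 'lwub' since 'f' < 'l' at position 1
  'lwub' < 'oxvoda' since 'l' < 'o' at position 1
Chaining these comparisons gives the alphabetical order.
Final answer: ['fqxqa', 'fra', 'frula', 'ftfwj', 'lwub', 'oxvoda']


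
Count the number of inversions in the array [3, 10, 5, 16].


For each element, count the later elements that are smaller than it:
  3 (index 0): smaller elements after it = [] -> 0
  10 (index 1): smaller elements after it = [5] -> 1
  5 (index 2): smaller elements after it = [] -> 0
Total inversions = 0 + 1 + 0 = 1
Final answer: 1


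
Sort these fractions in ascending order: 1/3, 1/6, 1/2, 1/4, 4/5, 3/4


Convert to decimal for comparison:
  1/3 = 0.3333
  1/6 = 0.1667
  1/2 = 0.5
  1/4 = 0.25
  4/5 = 0.8
  3/4 = 0.75
Decimals in increasing order: 0.1667 < 0.25 < 0.3333 < 0.5 < 0.75 < 0.8
Writing each back as its fraction gives the sorted order.
Final answer: 1/6, 1/4, 1/3, 1/2, 3/4, 4/5


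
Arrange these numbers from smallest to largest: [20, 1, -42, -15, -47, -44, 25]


Original list: [20, 1, -42, -15, -47, -44, 25]
Repeatedly take the smallest remaining element:
  Remaining [20, 1, -42, -15, -47, -44, 25] -> smallest is -47
  Remaining [20, 1, -42, -15, -44, 25] -> smallest is -44
  Remaining [20, 1, -42, -15, 25] -> smallest is -42
  Remaining [20, 1, -15, 25] -> smallest is -15
  Remaining [20, 1, 25] -> smallest is 1
  Remaining [20, 25] -> smallest is 20
  Remaining [25] -> smallest is 25
Collecting the picks in order gives the sorted list.
Final answer: [-47, -44, -42, -15, 1, 20, 25]


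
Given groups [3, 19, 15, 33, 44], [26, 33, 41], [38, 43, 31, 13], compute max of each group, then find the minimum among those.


Find max of each group:
  Group 1: [3, 19, 15, 33, 44] -> max = 44
  Group 2: [26, 33, 41] -> max = 41
  Group 3: [38, 43, 31, 13] -> max = 43
Maxes: [44, 41, 43]
Minimum of maxes = 41
Final answer: 41


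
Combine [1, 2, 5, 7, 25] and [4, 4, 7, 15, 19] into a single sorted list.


List A: [1, 2, 5, 7, 25]
List B: [4, 4, 7, 15, 19]
Repeatedly compare the front elements and take the smaller:
  1 vs 4 -> take 1
  2 vs 4 -> take 2
  5 vs 4 -> take 4
  5 vs 4 -> take 4
  5 vs 7 -> take 5
  7 vs 7 -> take 7
  25 vs 7 -> take 7
  25 vs 15 -> take 15
  25 vs 19 -> take 19
  B is exhausted; append the rest of A: [25]
Final answer: [1, 2, 4, 4, 5, 7, 7, 15, 19, 25]


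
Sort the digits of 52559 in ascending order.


The number 52559 has digits: 5, 2, 5, 5, 9
Sorted: 2, 5, 5, 5, 9
Joining the sorted digits gives the result.
Final answer: 25559


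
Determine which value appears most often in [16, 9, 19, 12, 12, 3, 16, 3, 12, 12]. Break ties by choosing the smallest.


Count the frequency of each value:
  3 appears 2 time(s)
  9 appears 1 time(s)
  12 appears 4 time(s)
  16 appears 2 time(s)
  19 appears 1 time(s)
Maximum frequency is 4.
Only 12 reaches that frequency, so it is the mode.
Final answer: 12


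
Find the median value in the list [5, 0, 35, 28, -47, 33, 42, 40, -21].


First, sort the list: [-47, -21, 0, 5, 28, 33, 35, 40, 42]
The list has 9 elements (odd count).
The middle index is 4 (0-based), and the element there is 28.
Final answer: 28


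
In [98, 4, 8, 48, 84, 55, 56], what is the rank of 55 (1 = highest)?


Sort descending: [98, 84, 56, 55, 48, 8, 4]
Find 55 in the sorted list.
55 is at position 4.
Final answer: 4


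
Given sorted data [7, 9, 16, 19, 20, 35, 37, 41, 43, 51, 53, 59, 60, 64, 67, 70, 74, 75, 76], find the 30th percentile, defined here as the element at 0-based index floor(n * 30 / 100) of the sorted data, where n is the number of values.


The dataset has n = 19 elements.
Index = floor(19 * 30 / 100) = floor(570 / 100) = floor(5.7) = 5
Counting from index 0 in the sorted data, the element at index 5 is 35.
Final answer: 35


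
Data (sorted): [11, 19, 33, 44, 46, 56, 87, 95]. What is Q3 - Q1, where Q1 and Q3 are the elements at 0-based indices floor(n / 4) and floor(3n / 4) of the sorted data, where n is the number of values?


The data has n = 8 elements.
Q1 index = floor(8 / 4) = floor(2) = 2; Q3 index = floor(3 * 8 / 4) = floor(6) = 6
Q1 = element at index 2 = 33
Q3 = element at index 6 = 87
IQR = 87 - 33 = 54
Final answer: 54


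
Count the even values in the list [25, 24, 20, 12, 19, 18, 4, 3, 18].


Check each element:
  25 is odd
  24 is even
  20 is even
  12 is even
  19 is odd
  18 is even
  4 is even
  3 is odd
  18 is even
Evens: [24, 20, 12, 18, 4, 18]
Count of evens = 6
Final answer: 6


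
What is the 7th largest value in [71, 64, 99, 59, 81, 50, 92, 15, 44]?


Sort descending: [99, 92, 81, 71, 64, 59, 50, 44, 15]
The 7th element (1-indexed) is at index 6.
Value = 50
Final answer: 50


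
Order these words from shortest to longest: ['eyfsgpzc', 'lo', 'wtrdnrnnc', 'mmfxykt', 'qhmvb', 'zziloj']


Compute lengths:
  'eyfsgpzc' has length 8
  'lo' has length 2
  'wtrdnrnnc' has length 9
  'mmfxykt' has length 7
  'qhmvb' has length 5
  'zziloj' has length 6
Lengths in increasing order: 2 < 5 < 6 < 7 < 8 < 9
Listing the words in that order gives the answer.
Final answer: ['lo', 'qhmvb', 'zziloj', 'mmfxykt', 'eyfsgpzc', 'wtrdnrnnc']


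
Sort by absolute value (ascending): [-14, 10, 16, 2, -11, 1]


Compute absolute values:
  |-14| = 14
  |10| = 10
  |16| = 16
  |2| = 2
  |-11| = 11
  |1| = 1
Absolute values in increasing order: 1 < 2 < 10 < 11 < 14 < 16
Listing the original numbers in that order gives the answer.
Final answer: [1, 2, 10, -11, -14, 16]


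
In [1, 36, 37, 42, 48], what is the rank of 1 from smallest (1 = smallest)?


Sort ascending: [1, 36, 37, 42, 48]
Find 1 in the sorted list.
1 is at position 1 (1-indexed).
Final answer: 1


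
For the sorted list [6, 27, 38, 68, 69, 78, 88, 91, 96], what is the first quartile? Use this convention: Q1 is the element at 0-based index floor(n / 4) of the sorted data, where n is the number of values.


The list has n = 9 elements.
Q1 index = floor(9 / 4) = floor(2.25) = 2
Counting from index 0 in the sorted data, the element at index 2 is 38.
Final answer: 38


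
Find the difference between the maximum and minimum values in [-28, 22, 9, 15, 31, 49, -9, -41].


Maximum value: 49
Minimum value: -41
Range = 49 - (-41) = 90
Final answer: 90


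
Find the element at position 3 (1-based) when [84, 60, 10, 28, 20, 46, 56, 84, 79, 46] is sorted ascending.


Sort ascending: [10, 20, 28, 46, 46, 56, 60, 79, 84, 84]
The 3rd element (1-indexed) is at index 2.
Value = 28
Final answer: 28


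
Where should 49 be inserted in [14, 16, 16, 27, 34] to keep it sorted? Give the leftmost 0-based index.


List is sorted: [14, 16, 16, 27, 34]
We need the leftmost position where 49 can be inserted, i.e. the first index whose element is >= 49 (or the end of the list if none is).
Binary search with low=0, high=5 (0-based indices):
  low=0, high=5, mid=2: a[2]=16 < 49, so low = 3
  low=3, high=5, mid=4: a[4]=34 < 49, so low = 5
Now low = high = 5, so the insertion index is 5.
Final answer: 5


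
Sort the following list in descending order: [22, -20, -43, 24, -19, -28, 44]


Original list: [22, -20, -43, 24, -19, -28, 44]
Repeatedly take the largest remaining element:
  Remaining [22, -20, -43, 24, -19, -28, 44] -> largest is 44
  Remaining [22, -20, -43, 24, -19, -28] -> largest is 24
  Remaining [22, -20, -43, -19, -28] -> largest is 22
  Remaining [-20, -43, -19, -28] -> largest is -19
  Remaining [-20, -43, -28] -> largest is -20
  Remaining [-43, -28] -> largest is -28
  Remaining [-43] -> largest is -43
Collecting the picks in order gives the descending list.
Final answer: [44, 24, 22, -19, -20, -28, -43]


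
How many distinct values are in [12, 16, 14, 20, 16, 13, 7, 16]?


List all unique values:
Distinct values: [7, 12, 13, 14, 16, 20]
Count = 6
Final answer: 6


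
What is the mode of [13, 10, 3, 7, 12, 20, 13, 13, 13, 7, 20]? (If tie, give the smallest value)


Count the frequency of each value:
  3 appears 1 time(s)
  7 appears 2 time(s)
  10 appears 1 time(s)
  12 appears 1 time(s)
  13 appears 4 time(s)
  20 appears 2 time(s)
Maximum frequency is 4.
Only 13 reaches that frequency, so it is the mode.
Final answer: 13


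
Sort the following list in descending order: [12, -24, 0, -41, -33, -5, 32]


Original list: [12, -24, 0, -41, -33, -5, 32]
Repeatedly take the largest remaining element:
  Remaining [12, -24, 0, -41, -33, -5, 32] -> largest is 32
  Remaining [12, -24, 0, -41, -33, -5] -> largest is 12
  Remaining [-24, 0, -41, -33, -5] -> largest is 0
  Remaining [-24, -41, -33, -5] -> largest is -5
  Remaining [-24, -41, -33] -> largest is -24
  Remaining [-41, -33] -> largest is -33
  Remaining [-41] -> largest is -41
Collecting the picks in order gives the descending list.
Final answer: [32, 12, 0, -5, -24, -33, -41]


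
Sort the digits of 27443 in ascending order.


The number 27443 has digits: 2, 7, 4, 4, 3
Sorted: 2, 3, 4, 4, 7
Joining the sorted digits gives the result.
Final answer: 23447


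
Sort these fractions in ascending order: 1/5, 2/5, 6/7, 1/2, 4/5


Convert to decimal for comparison:
  1/5 = 0.2
  2/5 = 0.4
  6/7 = 0.8571
  1/2 = 0.5
  4/5 = 0.8
Decimals in increasing order: 0.2 < 0.4 < 0.5 < 0.8 < 0.8571
Writing each back as its fraction gives the sorted order.
Final answer: 1/5, 2/5, 1/2, 4/5, 6/7


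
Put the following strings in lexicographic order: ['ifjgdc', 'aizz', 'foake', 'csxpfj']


Compare strings character by character (the first differing letter decides):
  'aizz' < 'csxpfj' since 'a' < 'c' at position 1
  'csxpfj' < 'foake' since 'c' < 'f' at position 1
  'foake' < 'ifjgdc' since 'f' < 'i' at position 1
Chaining these comparisons gives the alphabetical order.
Final answer: ['aizz', 'csxpfj', 'foake', 'ifjgdc']


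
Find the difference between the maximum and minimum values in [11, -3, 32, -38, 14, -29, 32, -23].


Maximum value: 32
Minimum value: -38
Range = 32 - (-38) = 70
Final answer: 70


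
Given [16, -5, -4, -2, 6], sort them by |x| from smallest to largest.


Compute absolute values:
  |16| = 16
  |-5| = 5
  |-4| = 4
  |-2| = 2
  |6| = 6
Absolute values in increasing order: 2 < 4 < 5 < 6 < 16
Listing the original numbers in that order gives the answer.
Final answer: [-2, -4, -5, 6, 16]


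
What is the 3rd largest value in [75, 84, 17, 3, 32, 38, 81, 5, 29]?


Sort descending: [84, 81, 75, 38, 32, 29, 17, 5, 3]
The 3rd element (1-indexed) is at index 2.
Value = 75
Final answer: 75


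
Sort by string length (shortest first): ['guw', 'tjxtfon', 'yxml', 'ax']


Compute lengths:
  'guw' has length 3
  'tjxtfon' has length 7
  'yxml' has length 4
  'ax' has length 2
Lengths in increasing order: 2 < 3 < 4 < 7
Listing the words in that order gives the answer.
Final answer: ['ax', 'guw', 'yxml', 'tjxtfon']


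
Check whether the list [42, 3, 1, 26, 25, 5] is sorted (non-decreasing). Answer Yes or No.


Check consecutive pairs:
  42 <= 3? False
  3 <= 1? False
  1 <= 26? True
  26 <= 25? False
  25 <= 5? False
4 consecutive pair(s) are out of order, so the list is not sorted.
Final answer: No


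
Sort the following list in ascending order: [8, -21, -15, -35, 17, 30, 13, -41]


Original list: [8, -21, -15, -35, 17, 30, 13, -41]
Repeatedly take the smallest remaining element:
  Remaining [8, -21, -15, -35, 17, 30, 13, -41] -> smallest is -41
  Remaining [8, -21, -15, -35, 17, 30, 13] -> smallest is -35
  Remaining [8, -21, -15, 17, 30, 13] -> smallest is -21
  Remaining [8, -15, 17, 30, 13] -> smallest is -15
  Remaining [8, 17, 30, 13] -> smallest is 8
  Remaining [17, 30, 13] -> smallest is 13
  Remaining [17, 30] -> smallest is 17
  Remaining [30] -> smallest is 30
Collecting the picks in order gives the sorted list.
Final answer: [-41, -35, -21, -15, 8, 13, 17, 30]


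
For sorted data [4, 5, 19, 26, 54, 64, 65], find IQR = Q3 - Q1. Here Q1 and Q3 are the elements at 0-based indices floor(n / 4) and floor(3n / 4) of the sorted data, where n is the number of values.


The data has n = 7 elements.
Q1 index = floor(7 / 4) = floor(1.75) = 1; Q3 index = floor(3 * 7 / 4) = floor(5.25) = 5
Q1 = element at index 1 = 5
Q3 = element at index 5 = 64
IQR = 64 - 5 = 59
Final answer: 59


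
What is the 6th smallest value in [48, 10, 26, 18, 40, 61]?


Sort ascending: [10, 18, 26, 40, 48, 61]
The 6th element (1-indexed) is at index 5.
Value = 61
Final answer: 61


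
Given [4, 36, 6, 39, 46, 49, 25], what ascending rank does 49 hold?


Sort ascending: [4, 6, 25, 36, 39, 46, 49]
Find 49 in the sorted list.
49 is at position 7 (1-indexed).
Final answer: 7


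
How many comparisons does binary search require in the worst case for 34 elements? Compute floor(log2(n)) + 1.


Binary search halves the search space each step.
Maximum comparisons = floor(log2(34)) + 1
log2(34) = 5.0875
floor(log2(34)) = 5, so 5 + 1 = 6
Final answer: 6


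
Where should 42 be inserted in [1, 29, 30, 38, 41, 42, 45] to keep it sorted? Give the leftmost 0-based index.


List is sorted: [1, 29, 30, 38, 41, 42, 45]
We need the leftmost position where 42 can be inserted, i.e. the first index whose element is >= 42 (or the end of the list if none is).
Binary search with low=0, high=7 (0-based indices):
  low=0, high=7, mid=3: a[3]=38 < 42, so low = 4
  low=4, high=7, mid=5: a[5]=42 >= 42, so high = 5
  low=4, high=5, mid=4: a[4]=41 < 42, so low = 5
Now low = high = 5, so the insertion index is 5.
Final answer: 5


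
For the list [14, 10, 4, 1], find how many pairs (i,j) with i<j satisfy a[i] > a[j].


For each element, count the later elements that are smaller than it:
  14 (index 0): smaller elements after it = [10, 4, 1] -> 3
  10 (index 1): smaller elements after it = [4, 1] -> 2
  4 (index 2): smaller elements after it = [1] -> 1
Total inversions = 3 + 2 + 1 = 6
Final answer: 6


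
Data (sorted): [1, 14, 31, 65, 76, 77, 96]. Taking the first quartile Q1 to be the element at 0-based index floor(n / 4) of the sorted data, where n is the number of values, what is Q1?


The list has n = 7 elements.
Q1 index = floor(7 / 4) = floor(1.75) = 1
Counting from index 0 in the sorted data, the element at index 1 is 14.
Final answer: 14


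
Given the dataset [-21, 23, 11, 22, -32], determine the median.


First, sort the list: [-32, -21, 11, 22, 23]
The list has 5 elements (odd count).
The middle index is 2 (0-based), and the element there is 11.
Final answer: 11


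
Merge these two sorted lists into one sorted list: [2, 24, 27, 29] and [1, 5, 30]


List A: [2, 24, 27, 29]
List B: [1, 5, 30]
Repeatedly compare the front elements and take the smaller:
  2 vs 1 -> take 1
  2 vs 5 -> take 2
  24 vs 5 -> take 5
  24 vs 30 -> take 24
  27 vs 30 -> take 27
  29 vs 30 -> take 29
  A is exhausted; append the rest of B: [30]
Final answer: [1, 2, 5, 24, 27, 29, 30]


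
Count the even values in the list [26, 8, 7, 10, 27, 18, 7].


Check each element:
  26 is even
  8 is even
  7 is odd
  10 is even
  27 is odd
  18 is even
  7 is odd
Evens: [26, 8, 10, 18]
Count of evens = 4
Final answer: 4


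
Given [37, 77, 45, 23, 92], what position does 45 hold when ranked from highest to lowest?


Sort descending: [92, 77, 45, 37, 23]
Find 45 in the sorted list.
45 is at position 3.
Final answer: 3


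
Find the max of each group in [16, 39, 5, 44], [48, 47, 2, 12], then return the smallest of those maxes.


Find max of each group:
  Group 1: [16, 39, 5, 44] -> max = 44
  Group 2: [48, 47, 2, 12] -> max = 48
Maxes: [44, 48]
Minimum of maxes = 44
Final answer: 44


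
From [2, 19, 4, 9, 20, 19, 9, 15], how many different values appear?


List all unique values:
Distinct values: [2, 4, 9, 15, 19, 20]
Count = 6
Final answer: 6


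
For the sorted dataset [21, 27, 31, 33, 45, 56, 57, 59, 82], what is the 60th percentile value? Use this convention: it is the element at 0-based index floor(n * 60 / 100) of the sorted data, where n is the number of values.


The dataset has n = 9 elements.
Index = floor(9 * 60 / 100) = floor(540 / 100) = floor(5.4) = 5
Counting from index 0 in the sorted data, the element at index 5 is 56.
Final answer: 56


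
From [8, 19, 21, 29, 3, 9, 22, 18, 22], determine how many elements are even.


Check each element:
  8 is even
  19 is odd
  21 is odd
  29 is odd
  3 is odd
  9 is odd
  22 is even
  18 is even
  22 is even
Evens: [8, 22, 18, 22]
Count of evens = 4
Final answer: 4


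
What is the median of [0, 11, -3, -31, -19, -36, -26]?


First, sort the list: [-36, -31, -26, -19, -3, 0, 11]
The list has 7 elements (odd count).
The middle index is 3 (0-based), and the element there is -19.
Final answer: -19


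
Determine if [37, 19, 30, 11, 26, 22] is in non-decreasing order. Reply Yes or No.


Check consecutive pairs:
  37 <= 19? False
  19 <= 30? True
  30 <= 11? False
  11 <= 26? True
  26 <= 22? False
3 consecutive pair(s) are out of order, so the list is not sorted.
Final answer: No
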